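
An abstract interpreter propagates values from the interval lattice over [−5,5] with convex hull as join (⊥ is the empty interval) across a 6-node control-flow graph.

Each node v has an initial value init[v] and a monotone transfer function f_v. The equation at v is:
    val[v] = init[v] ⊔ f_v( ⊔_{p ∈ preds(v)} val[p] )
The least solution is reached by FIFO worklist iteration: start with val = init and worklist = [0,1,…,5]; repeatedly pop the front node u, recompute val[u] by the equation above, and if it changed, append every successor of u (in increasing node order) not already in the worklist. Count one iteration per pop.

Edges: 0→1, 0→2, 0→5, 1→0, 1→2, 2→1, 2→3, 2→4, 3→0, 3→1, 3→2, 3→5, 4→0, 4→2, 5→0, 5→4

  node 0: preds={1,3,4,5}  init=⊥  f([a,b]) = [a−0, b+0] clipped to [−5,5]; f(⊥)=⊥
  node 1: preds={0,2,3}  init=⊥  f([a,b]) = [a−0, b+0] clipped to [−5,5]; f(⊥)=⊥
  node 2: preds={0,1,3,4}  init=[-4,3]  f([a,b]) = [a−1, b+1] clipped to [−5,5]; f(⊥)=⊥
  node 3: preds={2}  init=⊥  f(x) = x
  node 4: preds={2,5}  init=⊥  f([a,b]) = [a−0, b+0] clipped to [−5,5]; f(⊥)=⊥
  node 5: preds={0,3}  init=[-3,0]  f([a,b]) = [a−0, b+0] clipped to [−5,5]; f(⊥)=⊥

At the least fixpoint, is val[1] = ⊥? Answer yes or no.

Iteration log — 19 steps:
  step 1. node 0  ⊔preds=[-3,0]  new=[-3,0]  old=⊥  +wl: 
  step 2. node 1  ⊔preds=[-4,3]  new=[-4,3]  old=⊥  +wl: 0
  step 3. node 2  ⊔preds=[-4,3]  new=[-5,4]  old=[-4,3]  +wl: 1
  step 4. node 3  ⊔preds=[-5,4]  new=[-5,4]  old=⊥  +wl: 2
  step 5. node 4  ⊔preds=[-5,4]  new=[-5,4]  old=⊥  +wl: 
  step 6. node 5  ⊔preds=[-5,4]  new=[-5,4]  old=[-3,0]  +wl: 4
  step 7. node 0  ⊔preds=[-5,4]  new=[-5,4]  old=[-3,0]  +wl: 5
  step 8. node 1  ⊔preds=[-5,4]  new=[-5,4]  old=[-4,3]  +wl: 0
  step 9. node 2  ⊔preds=[-5,4]  new=[-5,5]  old=[-5,4]  +wl: 1,3
  step 10. node 4  ⊔preds=[-5,5]  new=[-5,5]  old=[-5,4]  +wl: 2
  step 11. node 5  ⊔preds=[-5,4]  new=[-5,4]  stable
  step 12. node 0  ⊔preds=[-5,5]  new=[-5,5]  old=[-5,4]  +wl: 5
  step 13. node 1  ⊔preds=[-5,5]  new=[-5,5]  old=[-5,4]  +wl: 0
  step 14. node 3  ⊔preds=[-5,5]  new=[-5,5]  old=[-5,4]  +wl: 1
  step 15. node 2  ⊔preds=[-5,5]  new=[-5,5]  stable
  step 16. node 5  ⊔preds=[-5,5]  new=[-5,5]  old=[-5,4]  +wl: 4
  step 17. node 0  ⊔preds=[-5,5]  new=[-5,5]  stable
  step 18. node 1  ⊔preds=[-5,5]  new=[-5,5]  stable
  step 19. node 4  ⊔preds=[-5,5]  new=[-5,5]  stable

Least fixpoint reached:
  node 0: [-5,5]
  node 1: [-5,5]
  node 2: [-5,5]
  node 3: [-5,5]
  node 4: [-5,5]
  node 5: [-5,5]

no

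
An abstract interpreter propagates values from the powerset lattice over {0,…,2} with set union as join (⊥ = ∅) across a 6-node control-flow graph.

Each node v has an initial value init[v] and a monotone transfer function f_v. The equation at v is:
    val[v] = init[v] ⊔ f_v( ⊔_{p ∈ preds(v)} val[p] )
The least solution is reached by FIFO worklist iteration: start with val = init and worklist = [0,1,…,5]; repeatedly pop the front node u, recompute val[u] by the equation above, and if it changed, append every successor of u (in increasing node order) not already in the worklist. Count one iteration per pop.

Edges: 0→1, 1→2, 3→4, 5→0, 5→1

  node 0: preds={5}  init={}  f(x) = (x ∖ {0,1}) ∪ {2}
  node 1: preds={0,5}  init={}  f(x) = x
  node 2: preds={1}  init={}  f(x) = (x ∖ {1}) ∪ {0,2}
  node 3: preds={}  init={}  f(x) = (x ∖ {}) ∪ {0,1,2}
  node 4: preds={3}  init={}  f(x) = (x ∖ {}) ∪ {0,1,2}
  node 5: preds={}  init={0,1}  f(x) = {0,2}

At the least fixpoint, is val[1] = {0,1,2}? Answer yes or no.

Iteration log — 8 steps:
  step 1. node 0  ⊔preds={0,1}  new={2}  old={}  +wl: 
  step 2. node 1  ⊔preds={0,1,2}  new={0,1,2}  old={}  +wl: 
  step 3. node 2  ⊔preds={0,1,2}  new={0,2}  old={}  +wl: 
  step 4. node 3  ⊔preds={}  new={0,1,2}  old={}  +wl: 
  step 5. node 4  ⊔preds={0,1,2}  new={0,1,2}  old={}  +wl: 
  step 6. node 5  ⊔preds={}  new={0,1,2}  old={0,1}  +wl: 0,1
  step 7. node 0  ⊔preds={0,1,2}  new={2}  stable
  step 8. node 1  ⊔preds={0,1,2}  new={0,1,2}  stable

Least fixpoint reached:
  node 0: {2}
  node 1: {0,1,2}
  node 2: {0,2}
  node 3: {0,1,2}
  node 4: {0,1,2}
  node 5: {0,1,2}

yes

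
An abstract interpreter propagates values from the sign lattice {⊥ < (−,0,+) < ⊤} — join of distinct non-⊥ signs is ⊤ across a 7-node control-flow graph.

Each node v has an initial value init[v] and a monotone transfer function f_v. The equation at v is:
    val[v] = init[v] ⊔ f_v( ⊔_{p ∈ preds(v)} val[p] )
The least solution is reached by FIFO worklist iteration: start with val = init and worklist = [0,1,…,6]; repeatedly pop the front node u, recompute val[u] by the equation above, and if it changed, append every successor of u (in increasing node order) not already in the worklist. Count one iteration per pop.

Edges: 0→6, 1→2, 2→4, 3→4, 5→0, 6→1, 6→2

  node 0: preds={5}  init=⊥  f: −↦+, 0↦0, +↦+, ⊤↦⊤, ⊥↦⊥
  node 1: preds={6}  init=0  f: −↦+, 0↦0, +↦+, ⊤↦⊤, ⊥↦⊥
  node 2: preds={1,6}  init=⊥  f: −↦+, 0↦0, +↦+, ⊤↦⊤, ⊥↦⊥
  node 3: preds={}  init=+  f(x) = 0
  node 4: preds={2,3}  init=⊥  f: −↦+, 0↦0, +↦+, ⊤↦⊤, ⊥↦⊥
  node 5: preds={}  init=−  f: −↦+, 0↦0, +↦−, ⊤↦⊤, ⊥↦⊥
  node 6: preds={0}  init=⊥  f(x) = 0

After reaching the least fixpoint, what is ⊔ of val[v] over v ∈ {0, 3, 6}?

Worklist (9 pops):
  #1 pop 0: in=− → + (was ⊥); enqueue []
  #2 pop 1: in=⊥ → 0 (no change)
  #3 pop 2: in=0 → 0 (was ⊥); enqueue []
  #4 pop 3: in=⊥ → ⊤ (was +); enqueue []
  #5 pop 4: in=⊤ → ⊤ (was ⊥); enqueue []
  #6 pop 5: in=⊥ → − (no change)
  #7 pop 6: in=+ → 0 (was ⊥); enqueue [1,2]
  #8 pop 1: in=0 → 0 (no change)
  #9 pop 2: in=0 → 0 (no change)

Fixpoint:
  val[0] = +
  val[1] = 0
  val[2] = 0
  val[3] = ⊤
  val[4] = ⊤
  val[5] = −
  val[6] = 0

⊤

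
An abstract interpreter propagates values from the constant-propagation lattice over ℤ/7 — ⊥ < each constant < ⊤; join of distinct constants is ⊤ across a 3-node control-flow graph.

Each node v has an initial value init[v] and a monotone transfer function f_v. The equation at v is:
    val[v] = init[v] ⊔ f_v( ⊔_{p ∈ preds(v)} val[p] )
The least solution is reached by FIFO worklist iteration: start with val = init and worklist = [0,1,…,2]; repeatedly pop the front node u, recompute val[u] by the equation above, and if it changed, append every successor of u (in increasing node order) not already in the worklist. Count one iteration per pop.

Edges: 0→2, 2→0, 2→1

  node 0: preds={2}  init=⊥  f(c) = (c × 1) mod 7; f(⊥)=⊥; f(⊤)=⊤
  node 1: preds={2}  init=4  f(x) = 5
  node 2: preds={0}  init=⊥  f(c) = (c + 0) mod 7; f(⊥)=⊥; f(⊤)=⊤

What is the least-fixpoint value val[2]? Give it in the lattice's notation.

Iteration log — 3 steps:
  step 1. node 0  ⊔preds=⊥  new=⊥  stable
  step 2. node 1  ⊔preds=⊥  new=⊤  old=4  +wl: 
  step 3. node 2  ⊔preds=⊥  new=⊥  stable

Least fixpoint reached:
  node 0: ⊥
  node 1: ⊤
  node 2: ⊥

⊥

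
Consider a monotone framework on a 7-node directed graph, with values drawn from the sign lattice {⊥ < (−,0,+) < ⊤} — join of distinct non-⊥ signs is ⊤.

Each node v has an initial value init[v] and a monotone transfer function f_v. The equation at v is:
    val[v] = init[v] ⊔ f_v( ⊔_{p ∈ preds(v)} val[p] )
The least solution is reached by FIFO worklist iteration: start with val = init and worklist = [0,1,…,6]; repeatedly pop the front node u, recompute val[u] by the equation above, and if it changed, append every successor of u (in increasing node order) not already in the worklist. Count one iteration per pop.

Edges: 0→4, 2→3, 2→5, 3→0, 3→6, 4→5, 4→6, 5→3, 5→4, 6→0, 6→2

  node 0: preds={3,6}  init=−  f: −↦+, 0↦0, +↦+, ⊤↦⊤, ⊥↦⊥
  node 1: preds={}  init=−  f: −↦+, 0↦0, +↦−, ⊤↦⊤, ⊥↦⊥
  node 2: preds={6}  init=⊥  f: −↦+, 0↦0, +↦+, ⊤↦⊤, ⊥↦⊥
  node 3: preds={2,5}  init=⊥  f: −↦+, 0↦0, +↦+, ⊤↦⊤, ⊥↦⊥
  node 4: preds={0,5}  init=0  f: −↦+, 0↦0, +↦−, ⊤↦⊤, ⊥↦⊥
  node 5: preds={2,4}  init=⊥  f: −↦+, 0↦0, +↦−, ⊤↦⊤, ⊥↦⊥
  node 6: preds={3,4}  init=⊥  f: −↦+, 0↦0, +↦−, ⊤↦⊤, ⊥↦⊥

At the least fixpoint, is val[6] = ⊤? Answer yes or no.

Trace (15 dequeues):
  [1] u=0 | in ⊥ | out − | ==
  [2] u=1 | in ⊥ | out − | ==
  [3] u=2 | in ⊥ | out ⊥ | ==
  [4] u=3 | in ⊥ | out ⊥ | ==
  [5] u=4 | in − | out ⊤ | prev 0 | push {}
  [6] u=5 | in ⊤ | out ⊤ | prev ⊥ | push {3,4}
  [7] u=6 | in ⊤ | out ⊤ | prev ⊥ | push {0,2}
  [8] u=3 | in ⊤ | out ⊤ | prev ⊥ | push {6}
  [9] u=4 | in ⊤ | out ⊤ | ==
  [10] u=0 | in ⊤ | out ⊤ | prev − | push {4}
  [11] u=2 | in ⊤ | out ⊤ | prev ⊥ | push {3,5}
  [12] u=6 | in ⊤ | out ⊤ | ==
  [13] u=4 | in ⊤ | out ⊤ | ==
  [14] u=3 | in ⊤ | out ⊤ | ==
  [15] u=5 | in ⊤ | out ⊤ | ==

Converged values:
  [0] ⊤
  [1] −
  [2] ⊤
  [3] ⊤
  [4] ⊤
  [5] ⊤
  [6] ⊤

yes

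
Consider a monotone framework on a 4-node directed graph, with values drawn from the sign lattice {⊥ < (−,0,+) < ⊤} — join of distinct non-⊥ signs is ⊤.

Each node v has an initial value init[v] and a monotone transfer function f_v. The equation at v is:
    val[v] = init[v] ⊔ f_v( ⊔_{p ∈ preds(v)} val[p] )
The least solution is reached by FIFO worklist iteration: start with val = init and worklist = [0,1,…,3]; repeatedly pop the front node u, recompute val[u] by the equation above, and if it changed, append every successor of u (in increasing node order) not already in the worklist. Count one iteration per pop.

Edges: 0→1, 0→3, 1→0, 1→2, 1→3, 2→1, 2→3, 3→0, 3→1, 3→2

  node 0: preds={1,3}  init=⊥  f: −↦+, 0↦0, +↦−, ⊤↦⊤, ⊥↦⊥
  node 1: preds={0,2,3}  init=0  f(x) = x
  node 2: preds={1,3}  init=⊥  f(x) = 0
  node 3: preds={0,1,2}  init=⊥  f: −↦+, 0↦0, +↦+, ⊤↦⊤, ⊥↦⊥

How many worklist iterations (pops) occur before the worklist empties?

7

Worklist (7 pops):
  #1 pop 0: in=0 → 0 (was ⊥); enqueue []
  #2 pop 1: in=0 → 0 (no change)
  #3 pop 2: in=0 → 0 (was ⊥); enqueue [1]
  #4 pop 3: in=0 → 0 (was ⊥); enqueue [0,2]
  #5 pop 1: in=0 → 0 (no change)
  #6 pop 0: in=0 → 0 (no change)
  #7 pop 2: in=0 → 0 (no change)

Fixpoint:
  val[0] = 0
  val[1] = 0
  val[2] = 0
  val[3] = 0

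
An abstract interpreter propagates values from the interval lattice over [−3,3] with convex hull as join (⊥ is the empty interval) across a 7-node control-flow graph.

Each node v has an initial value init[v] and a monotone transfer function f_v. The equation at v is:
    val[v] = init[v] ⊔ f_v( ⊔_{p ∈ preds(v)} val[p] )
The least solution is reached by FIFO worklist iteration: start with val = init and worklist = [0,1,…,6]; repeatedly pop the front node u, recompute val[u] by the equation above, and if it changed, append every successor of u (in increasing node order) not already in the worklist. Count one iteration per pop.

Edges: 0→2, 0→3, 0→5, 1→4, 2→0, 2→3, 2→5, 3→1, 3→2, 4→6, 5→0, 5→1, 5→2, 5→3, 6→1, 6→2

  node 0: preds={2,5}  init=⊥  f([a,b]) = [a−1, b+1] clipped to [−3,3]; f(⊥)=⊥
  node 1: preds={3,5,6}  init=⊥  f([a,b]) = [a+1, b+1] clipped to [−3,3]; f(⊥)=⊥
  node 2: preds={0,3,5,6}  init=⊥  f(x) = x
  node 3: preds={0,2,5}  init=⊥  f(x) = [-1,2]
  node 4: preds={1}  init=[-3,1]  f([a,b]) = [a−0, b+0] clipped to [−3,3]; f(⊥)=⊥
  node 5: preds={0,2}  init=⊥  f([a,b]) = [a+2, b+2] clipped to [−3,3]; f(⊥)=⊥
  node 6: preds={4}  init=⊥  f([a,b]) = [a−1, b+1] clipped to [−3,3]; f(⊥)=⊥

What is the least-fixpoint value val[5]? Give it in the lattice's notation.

Iteration log — 19 steps:
  step 1. node 0  ⊔preds=⊥  new=⊥  stable
  step 2. node 1  ⊔preds=⊥  new=⊥  stable
  step 3. node 2  ⊔preds=⊥  new=⊥  stable
  step 4. node 3  ⊔preds=⊥  new=[-1,2]  old=⊥  +wl: 1,2
  step 5. node 4  ⊔preds=⊥  new=[-3,1]  stable
  step 6. node 5  ⊔preds=⊥  new=⊥  stable
  step 7. node 6  ⊔preds=[-3,1]  new=[-3,2]  old=⊥  +wl: 
  step 8. node 1  ⊔preds=[-3,2]  new=[-2,3]  old=⊥  +wl: 4
  step 9. node 2  ⊔preds=[-3,2]  new=[-3,2]  old=⊥  +wl: 0,3,5
  step 10. node 4  ⊔preds=[-2,3]  new=[-3,3]  old=[-3,1]  +wl: 6
  step 11. node 0  ⊔preds=[-3,2]  new=[-3,3]  old=⊥  +wl: 2
  step 12. node 3  ⊔preds=[-3,3]  new=[-1,2]  stable
  step 13. node 5  ⊔preds=[-3,3]  new=[-1,3]  old=⊥  +wl: 0,1,3
  step 14. node 6  ⊔preds=[-3,3]  new=[-3,3]  old=[-3,2]  +wl: 
  step 15. node 2  ⊔preds=[-3,3]  new=[-3,3]  old=[-3,2]  +wl: 5
  step 16. node 0  ⊔preds=[-3,3]  new=[-3,3]  stable
  step 17. node 1  ⊔preds=[-3,3]  new=[-2,3]  stable
  step 18. node 3  ⊔preds=[-3,3]  new=[-1,2]  stable
  step 19. node 5  ⊔preds=[-3,3]  new=[-1,3]  stable

Least fixpoint reached:
  node 0: [-3,3]
  node 1: [-2,3]
  node 2: [-3,3]
  node 3: [-1,2]
  node 4: [-3,3]
  node 5: [-1,3]
  node 6: [-3,3]

[-1,3]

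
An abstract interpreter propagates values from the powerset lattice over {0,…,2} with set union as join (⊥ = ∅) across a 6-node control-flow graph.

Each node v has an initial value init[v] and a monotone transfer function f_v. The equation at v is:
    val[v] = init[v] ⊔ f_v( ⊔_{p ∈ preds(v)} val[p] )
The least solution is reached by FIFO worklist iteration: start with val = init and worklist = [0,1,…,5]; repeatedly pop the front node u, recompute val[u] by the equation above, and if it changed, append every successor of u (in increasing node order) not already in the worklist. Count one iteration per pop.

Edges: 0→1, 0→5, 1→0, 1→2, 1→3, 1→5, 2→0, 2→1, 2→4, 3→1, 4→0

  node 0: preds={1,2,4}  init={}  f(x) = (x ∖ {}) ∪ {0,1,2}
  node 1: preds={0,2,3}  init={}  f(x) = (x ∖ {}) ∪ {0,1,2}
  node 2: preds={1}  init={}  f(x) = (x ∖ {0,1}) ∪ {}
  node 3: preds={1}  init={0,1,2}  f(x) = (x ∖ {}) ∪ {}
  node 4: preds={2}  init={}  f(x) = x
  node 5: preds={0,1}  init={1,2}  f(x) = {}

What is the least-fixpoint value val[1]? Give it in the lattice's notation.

Trace (8 dequeues):
  [1] u=0 | in {} | out {0,1,2} | prev {} | push {}
  [2] u=1 | in {0,1,2} | out {0,1,2} | prev {} | push {0}
  [3] u=2 | in {0,1,2} | out {2} | prev {} | push {1}
  [4] u=3 | in {0,1,2} | out {0,1,2} | ==
  [5] u=4 | in {2} | out {2} | prev {} | push {}
  [6] u=5 | in {0,1,2} | out {1,2} | ==
  [7] u=0 | in {0,1,2} | out {0,1,2} | ==
  [8] u=1 | in {0,1,2} | out {0,1,2} | ==

Converged values:
  [0] {0,1,2}
  [1] {0,1,2}
  [2] {2}
  [3] {0,1,2}
  [4] {2}
  [5] {1,2}

{0,1,2}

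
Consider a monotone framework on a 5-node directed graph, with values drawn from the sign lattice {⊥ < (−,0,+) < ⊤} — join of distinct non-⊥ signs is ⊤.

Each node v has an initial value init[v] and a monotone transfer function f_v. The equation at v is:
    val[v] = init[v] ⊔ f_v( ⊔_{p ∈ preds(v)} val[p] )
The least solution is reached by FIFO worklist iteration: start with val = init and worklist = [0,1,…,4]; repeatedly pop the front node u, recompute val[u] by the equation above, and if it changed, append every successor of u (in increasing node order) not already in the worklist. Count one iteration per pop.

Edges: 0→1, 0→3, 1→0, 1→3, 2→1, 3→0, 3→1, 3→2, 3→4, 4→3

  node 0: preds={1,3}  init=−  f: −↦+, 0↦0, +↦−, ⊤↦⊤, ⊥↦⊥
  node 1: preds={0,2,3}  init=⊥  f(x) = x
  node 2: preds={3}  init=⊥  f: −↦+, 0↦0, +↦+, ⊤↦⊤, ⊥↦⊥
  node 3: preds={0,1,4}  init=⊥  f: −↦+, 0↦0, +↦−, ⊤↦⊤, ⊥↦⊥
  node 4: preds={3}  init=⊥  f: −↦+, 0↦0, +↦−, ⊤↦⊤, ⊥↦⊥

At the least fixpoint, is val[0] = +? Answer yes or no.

Trace (15 dequeues):
  [1] u=0 | in ⊥ | out − | ==
  [2] u=1 | in − | out − | prev ⊥ | push {0}
  [3] u=2 | in ⊥ | out ⊥ | ==
  [4] u=3 | in − | out + | prev ⊥ | push {1,2}
  [5] u=4 | in + | out − | prev ⊥ | push {3}
  [6] u=0 | in ⊤ | out ⊤ | prev − | push {}
  [7] u=1 | in ⊤ | out ⊤ | prev − | push {0}
  [8] u=2 | in + | out + | prev ⊥ | push {1}
  [9] u=3 | in ⊤ | out ⊤ | prev + | push {2,4}
  [10] u=0 | in ⊤ | out ⊤ | ==
  [11] u=1 | in ⊤ | out ⊤ | ==
  [12] u=2 | in ⊤ | out ⊤ | prev + | push {1}
  [13] u=4 | in ⊤ | out ⊤ | prev − | push {3}
  [14] u=1 | in ⊤ | out ⊤ | ==
  [15] u=3 | in ⊤ | out ⊤ | ==

Converged values:
  [0] ⊤
  [1] ⊤
  [2] ⊤
  [3] ⊤
  [4] ⊤

no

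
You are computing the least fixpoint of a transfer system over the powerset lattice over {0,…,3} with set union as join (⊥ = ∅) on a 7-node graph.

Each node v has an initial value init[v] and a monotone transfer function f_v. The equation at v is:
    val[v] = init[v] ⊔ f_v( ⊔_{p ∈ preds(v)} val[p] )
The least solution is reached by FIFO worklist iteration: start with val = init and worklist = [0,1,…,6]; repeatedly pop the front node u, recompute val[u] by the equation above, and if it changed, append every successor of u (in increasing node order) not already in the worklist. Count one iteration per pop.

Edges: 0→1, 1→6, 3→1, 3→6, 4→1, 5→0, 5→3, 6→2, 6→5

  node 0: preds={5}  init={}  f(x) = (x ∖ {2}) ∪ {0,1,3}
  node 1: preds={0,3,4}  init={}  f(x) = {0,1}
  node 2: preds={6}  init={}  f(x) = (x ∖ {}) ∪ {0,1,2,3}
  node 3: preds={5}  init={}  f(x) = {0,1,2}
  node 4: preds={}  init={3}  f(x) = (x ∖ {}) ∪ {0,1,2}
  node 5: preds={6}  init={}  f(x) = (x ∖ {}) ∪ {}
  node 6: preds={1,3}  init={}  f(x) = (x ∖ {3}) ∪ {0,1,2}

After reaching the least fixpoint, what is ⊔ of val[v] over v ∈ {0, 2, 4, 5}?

{0,1,2,3}

Trace (12 dequeues):
  [1] u=0 | in {} | out {0,1,3} | prev {} | push {}
  [2] u=1 | in {0,1,3} | out {0,1} | prev {} | push {}
  [3] u=2 | in {} | out {0,1,2,3} | prev {} | push {}
  [4] u=3 | in {} | out {0,1,2} | prev {} | push {1}
  [5] u=4 | in {} | out {0,1,2,3} | prev {3} | push {}
  [6] u=5 | in {} | out {} | ==
  [7] u=6 | in {0,1,2} | out {0,1,2} | prev {} | push {2,5}
  [8] u=1 | in {0,1,2,3} | out {0,1} | ==
  [9] u=2 | in {0,1,2} | out {0,1,2,3} | ==
  [10] u=5 | in {0,1,2} | out {0,1,2} | prev {} | push {0,3}
  [11] u=0 | in {0,1,2} | out {0,1,3} | ==
  [12] u=3 | in {0,1,2} | out {0,1,2} | ==

Converged values:
  [0] {0,1,3}
  [1] {0,1}
  [2] {0,1,2,3}
  [3] {0,1,2}
  [4] {0,1,2,3}
  [5] {0,1,2}
  [6] {0,1,2}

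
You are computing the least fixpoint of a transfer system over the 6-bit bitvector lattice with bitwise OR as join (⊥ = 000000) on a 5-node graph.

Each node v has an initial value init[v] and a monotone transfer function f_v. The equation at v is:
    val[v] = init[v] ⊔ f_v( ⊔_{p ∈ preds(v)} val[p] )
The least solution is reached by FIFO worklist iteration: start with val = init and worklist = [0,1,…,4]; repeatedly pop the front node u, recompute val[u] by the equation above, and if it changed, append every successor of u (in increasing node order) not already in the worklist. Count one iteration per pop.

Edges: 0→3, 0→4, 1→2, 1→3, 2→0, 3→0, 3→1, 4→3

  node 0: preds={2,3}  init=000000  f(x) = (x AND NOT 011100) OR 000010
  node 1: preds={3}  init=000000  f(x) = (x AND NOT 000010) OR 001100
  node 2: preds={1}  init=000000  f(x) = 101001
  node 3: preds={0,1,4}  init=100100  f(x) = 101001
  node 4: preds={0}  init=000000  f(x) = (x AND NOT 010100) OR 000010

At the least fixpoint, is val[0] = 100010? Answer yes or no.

no

Trace (11 dequeues):
  [1] u=0 | in 100100 | out 100010 | prev 000000 | push {}
  [2] u=1 | in 100100 | out 101100 | prev 000000 | push {}
  [3] u=2 | in 101100 | out 101001 | prev 000000 | push {0}
  [4] u=3 | in 101110 | out 101101 | prev 100100 | push {1}
  [5] u=4 | in 100010 | out 100010 | prev 000000 | push {3}
  [6] u=0 | in 101101 | out 100011 | prev 100010 | push {4}
  [7] u=1 | in 101101 | out 101101 | prev 101100 | push {2}
  [8] u=3 | in 101111 | out 101101 | ==
  [9] u=4 | in 100011 | out 100011 | prev 100010 | push {3}
  [10] u=2 | in 101101 | out 101001 | ==
  [11] u=3 | in 101111 | out 101101 | ==

Converged values:
  [0] 100011
  [1] 101101
  [2] 101001
  [3] 101101
  [4] 100011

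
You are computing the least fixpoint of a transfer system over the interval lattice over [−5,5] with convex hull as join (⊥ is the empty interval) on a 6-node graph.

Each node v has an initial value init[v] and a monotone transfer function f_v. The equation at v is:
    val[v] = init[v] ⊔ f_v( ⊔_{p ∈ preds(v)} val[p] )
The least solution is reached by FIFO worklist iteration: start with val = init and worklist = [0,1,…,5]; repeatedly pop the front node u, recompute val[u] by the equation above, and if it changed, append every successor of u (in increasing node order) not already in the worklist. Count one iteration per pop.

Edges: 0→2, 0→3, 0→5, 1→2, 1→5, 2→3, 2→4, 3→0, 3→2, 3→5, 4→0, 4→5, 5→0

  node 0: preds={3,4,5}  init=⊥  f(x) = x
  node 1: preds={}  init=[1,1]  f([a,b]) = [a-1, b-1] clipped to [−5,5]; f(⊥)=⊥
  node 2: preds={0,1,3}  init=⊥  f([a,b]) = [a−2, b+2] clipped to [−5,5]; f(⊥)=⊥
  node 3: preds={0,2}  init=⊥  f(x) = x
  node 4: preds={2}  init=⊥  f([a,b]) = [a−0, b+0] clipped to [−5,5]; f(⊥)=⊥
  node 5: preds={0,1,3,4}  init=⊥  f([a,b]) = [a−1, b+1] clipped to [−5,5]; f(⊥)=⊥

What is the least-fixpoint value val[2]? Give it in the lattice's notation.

Worklist (19 pops):
  #1 pop 0: in=⊥ → ⊥ (no change)
  #2 pop 1: in=⊥ → [1,1] (no change)
  #3 pop 2: in=[1,1] → [-1,3] (was ⊥); enqueue []
  #4 pop 3: in=[-1,3] → [-1,3] (was ⊥); enqueue [0,2]
  #5 pop 4: in=[-1,3] → [-1,3] (was ⊥); enqueue []
  #6 pop 5: in=[-1,3] → [-2,4] (was ⊥); enqueue []
  #7 pop 0: in=[-2,4] → [-2,4] (was ⊥); enqueue [3,5]
  #8 pop 2: in=[-2,4] → [-4,5] (was [-1,3]); enqueue [4]
  #9 pop 3: in=[-4,5] → [-4,5] (was [-1,3]); enqueue [0,2]
  #10 pop 5: in=[-4,5] → [-5,5] (was [-2,4]); enqueue []
  #11 pop 4: in=[-4,5] → [-4,5] (was [-1,3]); enqueue [5]
  #12 pop 0: in=[-5,5] → [-5,5] (was [-2,4]); enqueue [3]
  #13 pop 2: in=[-5,5] → [-5,5] (was [-4,5]); enqueue [4]
  #14 pop 5: in=[-5,5] → [-5,5] (no change)
  #15 pop 3: in=[-5,5] → [-5,5] (was [-4,5]); enqueue [0,2,5]
  #16 pop 4: in=[-5,5] → [-5,5] (was [-4,5]); enqueue []
  #17 pop 0: in=[-5,5] → [-5,5] (no change)
  #18 pop 2: in=[-5,5] → [-5,5] (no change)
  #19 pop 5: in=[-5,5] → [-5,5] (no change)

Fixpoint:
  val[0] = [-5,5]
  val[1] = [1,1]
  val[2] = [-5,5]
  val[3] = [-5,5]
  val[4] = [-5,5]
  val[5] = [-5,5]

[-5,5]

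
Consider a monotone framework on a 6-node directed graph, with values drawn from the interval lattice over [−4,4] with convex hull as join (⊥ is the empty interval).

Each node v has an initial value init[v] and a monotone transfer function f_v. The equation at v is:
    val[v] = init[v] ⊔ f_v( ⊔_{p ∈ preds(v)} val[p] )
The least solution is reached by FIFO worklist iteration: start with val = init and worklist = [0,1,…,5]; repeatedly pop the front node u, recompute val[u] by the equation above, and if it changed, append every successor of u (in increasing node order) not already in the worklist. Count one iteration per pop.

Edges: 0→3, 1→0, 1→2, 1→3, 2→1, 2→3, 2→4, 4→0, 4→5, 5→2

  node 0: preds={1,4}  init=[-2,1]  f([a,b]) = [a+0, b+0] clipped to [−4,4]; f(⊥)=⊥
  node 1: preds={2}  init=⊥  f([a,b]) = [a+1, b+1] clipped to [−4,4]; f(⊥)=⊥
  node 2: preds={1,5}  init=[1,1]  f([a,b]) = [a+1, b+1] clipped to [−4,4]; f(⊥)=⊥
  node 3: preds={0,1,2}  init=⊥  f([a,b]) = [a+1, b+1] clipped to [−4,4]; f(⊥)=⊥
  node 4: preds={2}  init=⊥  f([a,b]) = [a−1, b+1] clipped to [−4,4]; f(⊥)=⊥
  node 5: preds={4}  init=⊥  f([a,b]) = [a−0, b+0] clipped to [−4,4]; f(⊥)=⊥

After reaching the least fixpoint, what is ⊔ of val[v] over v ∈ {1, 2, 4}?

Worklist (13 pops):
  #1 pop 0: in=⊥ → [-2,1] (no change)
  #2 pop 1: in=[1,1] → [2,2] (was ⊥); enqueue [0]
  #3 pop 2: in=[2,2] → [1,3] (was [1,1]); enqueue [1]
  #4 pop 3: in=[-2,3] → [-1,4] (was ⊥); enqueue []
  #5 pop 4: in=[1,3] → [0,4] (was ⊥); enqueue []
  #6 pop 5: in=[0,4] → [0,4] (was ⊥); enqueue [2]
  #7 pop 0: in=[0,4] → [-2,4] (was [-2,1]); enqueue [3]
  #8 pop 1: in=[1,3] → [2,4] (was [2,2]); enqueue [0]
  #9 pop 2: in=[0,4] → [1,4] (was [1,3]); enqueue [1,4]
  #10 pop 3: in=[-2,4] → [-1,4] (no change)
  #11 pop 0: in=[0,4] → [-2,4] (no change)
  #12 pop 1: in=[1,4] → [2,4] (no change)
  #13 pop 4: in=[1,4] → [0,4] (no change)

Fixpoint:
  val[0] = [-2,4]
  val[1] = [2,4]
  val[2] = [1,4]
  val[3] = [-1,4]
  val[4] = [0,4]
  val[5] = [0,4]

[0,4]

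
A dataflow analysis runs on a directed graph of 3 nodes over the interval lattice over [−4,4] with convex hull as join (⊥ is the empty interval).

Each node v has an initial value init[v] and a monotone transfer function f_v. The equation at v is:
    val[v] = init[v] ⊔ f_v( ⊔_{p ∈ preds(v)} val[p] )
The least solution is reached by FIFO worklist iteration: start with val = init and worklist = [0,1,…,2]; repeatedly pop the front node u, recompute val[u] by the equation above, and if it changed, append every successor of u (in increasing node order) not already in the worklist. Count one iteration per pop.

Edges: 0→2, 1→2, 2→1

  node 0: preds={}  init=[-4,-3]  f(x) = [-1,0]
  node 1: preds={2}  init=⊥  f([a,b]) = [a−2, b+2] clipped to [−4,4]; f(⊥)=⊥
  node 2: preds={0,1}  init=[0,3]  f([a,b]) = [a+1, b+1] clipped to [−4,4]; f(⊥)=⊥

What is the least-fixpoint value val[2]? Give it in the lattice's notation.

Iteration log — 5 steps:
  step 1. node 0  ⊔preds=⊥  new=[-4,0]  old=[-4,-3]  +wl: 
  step 2. node 1  ⊔preds=[0,3]  new=[-2,4]  old=⊥  +wl: 
  step 3. node 2  ⊔preds=[-4,4]  new=[-3,4]  old=[0,3]  +wl: 1
  step 4. node 1  ⊔preds=[-3,4]  new=[-4,4]  old=[-2,4]  +wl: 2
  step 5. node 2  ⊔preds=[-4,4]  new=[-3,4]  stable

Least fixpoint reached:
  node 0: [-4,0]
  node 1: [-4,4]
  node 2: [-3,4]

[-3,4]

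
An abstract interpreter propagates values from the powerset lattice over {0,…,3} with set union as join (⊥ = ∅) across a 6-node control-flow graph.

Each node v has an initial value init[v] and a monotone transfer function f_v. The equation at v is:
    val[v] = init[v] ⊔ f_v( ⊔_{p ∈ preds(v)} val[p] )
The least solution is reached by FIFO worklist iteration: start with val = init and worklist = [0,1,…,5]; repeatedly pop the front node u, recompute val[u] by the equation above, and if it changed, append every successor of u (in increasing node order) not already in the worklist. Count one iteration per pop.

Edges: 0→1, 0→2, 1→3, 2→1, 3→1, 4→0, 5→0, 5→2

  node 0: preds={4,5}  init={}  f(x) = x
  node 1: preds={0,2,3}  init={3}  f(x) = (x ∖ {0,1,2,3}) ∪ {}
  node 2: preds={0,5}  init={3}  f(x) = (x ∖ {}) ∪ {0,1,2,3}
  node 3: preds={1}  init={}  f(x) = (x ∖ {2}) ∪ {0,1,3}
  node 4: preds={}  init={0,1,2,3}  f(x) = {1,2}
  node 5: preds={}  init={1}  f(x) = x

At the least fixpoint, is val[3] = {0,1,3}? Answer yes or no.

yes

Trace (7 dequeues):
  [1] u=0 | in {0,1,2,3} | out {0,1,2,3} | prev {} | push {}
  [2] u=1 | in {0,1,2,3} | out {3} | ==
  [3] u=2 | in {0,1,2,3} | out {0,1,2,3} | prev {3} | push {1}
  [4] u=3 | in {3} | out {0,1,3} | prev {} | push {}
  [5] u=4 | in {} | out {0,1,2,3} | ==
  [6] u=5 | in {} | out {1} | ==
  [7] u=1 | in {0,1,2,3} | out {3} | ==

Converged values:
  [0] {0,1,2,3}
  [1] {3}
  [2] {0,1,2,3}
  [3] {0,1,3}
  [4] {0,1,2,3}
  [5] {1}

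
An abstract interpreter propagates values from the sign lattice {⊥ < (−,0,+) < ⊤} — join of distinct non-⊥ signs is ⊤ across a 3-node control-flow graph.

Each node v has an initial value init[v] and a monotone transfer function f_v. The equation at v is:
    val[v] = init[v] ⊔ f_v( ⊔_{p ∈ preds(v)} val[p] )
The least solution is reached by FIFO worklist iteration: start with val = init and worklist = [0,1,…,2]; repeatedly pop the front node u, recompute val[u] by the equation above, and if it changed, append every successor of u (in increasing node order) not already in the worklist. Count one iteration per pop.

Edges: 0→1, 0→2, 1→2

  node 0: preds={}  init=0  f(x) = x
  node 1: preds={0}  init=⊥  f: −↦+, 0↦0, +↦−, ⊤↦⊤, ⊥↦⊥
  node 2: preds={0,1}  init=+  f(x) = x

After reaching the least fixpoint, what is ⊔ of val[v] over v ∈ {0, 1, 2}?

Trace (3 dequeues):
  [1] u=0 | in ⊥ | out 0 | ==
  [2] u=1 | in 0 | out 0 | prev ⊥ | push {}
  [3] u=2 | in 0 | out ⊤ | prev + | push {}

Converged values:
  [0] 0
  [1] 0
  [2] ⊤

⊤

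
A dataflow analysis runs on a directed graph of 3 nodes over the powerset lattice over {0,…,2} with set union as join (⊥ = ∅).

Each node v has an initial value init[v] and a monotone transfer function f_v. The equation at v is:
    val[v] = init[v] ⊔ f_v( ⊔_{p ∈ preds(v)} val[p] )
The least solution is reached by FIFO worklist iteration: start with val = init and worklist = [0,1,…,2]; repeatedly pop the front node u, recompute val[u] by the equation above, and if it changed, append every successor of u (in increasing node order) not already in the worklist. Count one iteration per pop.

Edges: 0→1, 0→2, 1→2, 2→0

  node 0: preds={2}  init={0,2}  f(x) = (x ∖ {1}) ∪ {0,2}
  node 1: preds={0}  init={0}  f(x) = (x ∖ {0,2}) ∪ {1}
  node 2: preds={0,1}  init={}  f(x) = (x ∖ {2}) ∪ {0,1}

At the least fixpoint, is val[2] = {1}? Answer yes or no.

no

Worklist (4 pops):
  #1 pop 0: in={} → {0,2} (no change)
  #2 pop 1: in={0,2} → {0,1} (was {0}); enqueue []
  #3 pop 2: in={0,1,2} → {0,1} (was {}); enqueue [0]
  #4 pop 0: in={0,1} → {0,2} (no change)

Fixpoint:
  val[0] = {0,2}
  val[1] = {0,1}
  val[2] = {0,1}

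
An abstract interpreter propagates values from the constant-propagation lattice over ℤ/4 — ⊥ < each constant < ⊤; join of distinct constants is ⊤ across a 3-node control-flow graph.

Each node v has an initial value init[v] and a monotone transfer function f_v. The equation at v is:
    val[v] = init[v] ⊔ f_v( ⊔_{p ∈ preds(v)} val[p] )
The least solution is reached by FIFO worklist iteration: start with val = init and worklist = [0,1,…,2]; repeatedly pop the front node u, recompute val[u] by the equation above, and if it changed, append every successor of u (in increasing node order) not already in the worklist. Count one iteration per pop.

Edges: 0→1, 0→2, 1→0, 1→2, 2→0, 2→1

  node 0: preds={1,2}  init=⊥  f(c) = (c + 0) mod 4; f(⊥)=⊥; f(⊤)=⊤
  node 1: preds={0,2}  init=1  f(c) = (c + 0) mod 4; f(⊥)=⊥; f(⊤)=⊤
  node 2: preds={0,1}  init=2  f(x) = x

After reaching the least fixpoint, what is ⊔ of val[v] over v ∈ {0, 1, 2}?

⊤

Trace (5 dequeues):
  [1] u=0 | in ⊤ | out ⊤ | prev ⊥ | push {}
  [2] u=1 | in ⊤ | out ⊤ | prev 1 | push {0}
  [3] u=2 | in ⊤ | out ⊤ | prev 2 | push {1}
  [4] u=0 | in ⊤ | out ⊤ | ==
  [5] u=1 | in ⊤ | out ⊤ | ==

Converged values:
  [0] ⊤
  [1] ⊤
  [2] ⊤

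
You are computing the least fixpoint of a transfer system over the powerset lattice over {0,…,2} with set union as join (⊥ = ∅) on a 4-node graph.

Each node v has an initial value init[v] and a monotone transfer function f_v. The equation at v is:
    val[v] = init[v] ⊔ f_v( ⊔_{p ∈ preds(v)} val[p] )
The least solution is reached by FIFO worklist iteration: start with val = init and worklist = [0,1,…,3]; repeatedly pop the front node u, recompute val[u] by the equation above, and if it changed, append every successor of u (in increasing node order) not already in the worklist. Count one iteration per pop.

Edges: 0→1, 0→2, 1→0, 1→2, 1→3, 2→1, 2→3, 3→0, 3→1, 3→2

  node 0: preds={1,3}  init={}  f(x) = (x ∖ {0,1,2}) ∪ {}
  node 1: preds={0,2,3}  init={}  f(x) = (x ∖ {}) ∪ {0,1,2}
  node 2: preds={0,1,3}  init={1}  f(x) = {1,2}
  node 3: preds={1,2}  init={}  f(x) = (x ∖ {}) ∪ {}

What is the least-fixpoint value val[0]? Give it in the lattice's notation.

{}

Iteration log — 7 steps:
  step 1. node 0  ⊔preds={}  new={}  stable
  step 2. node 1  ⊔preds={1}  new={0,1,2}  old={}  +wl: 0
  step 3. node 2  ⊔preds={0,1,2}  new={1,2}  old={1}  +wl: 1
  step 4. node 3  ⊔preds={0,1,2}  new={0,1,2}  old={}  +wl: 2
  step 5. node 0  ⊔preds={0,1,2}  new={}  stable
  step 6. node 1  ⊔preds={0,1,2}  new={0,1,2}  stable
  step 7. node 2  ⊔preds={0,1,2}  new={1,2}  stable

Least fixpoint reached:
  node 0: {}
  node 1: {0,1,2}
  node 2: {1,2}
  node 3: {0,1,2}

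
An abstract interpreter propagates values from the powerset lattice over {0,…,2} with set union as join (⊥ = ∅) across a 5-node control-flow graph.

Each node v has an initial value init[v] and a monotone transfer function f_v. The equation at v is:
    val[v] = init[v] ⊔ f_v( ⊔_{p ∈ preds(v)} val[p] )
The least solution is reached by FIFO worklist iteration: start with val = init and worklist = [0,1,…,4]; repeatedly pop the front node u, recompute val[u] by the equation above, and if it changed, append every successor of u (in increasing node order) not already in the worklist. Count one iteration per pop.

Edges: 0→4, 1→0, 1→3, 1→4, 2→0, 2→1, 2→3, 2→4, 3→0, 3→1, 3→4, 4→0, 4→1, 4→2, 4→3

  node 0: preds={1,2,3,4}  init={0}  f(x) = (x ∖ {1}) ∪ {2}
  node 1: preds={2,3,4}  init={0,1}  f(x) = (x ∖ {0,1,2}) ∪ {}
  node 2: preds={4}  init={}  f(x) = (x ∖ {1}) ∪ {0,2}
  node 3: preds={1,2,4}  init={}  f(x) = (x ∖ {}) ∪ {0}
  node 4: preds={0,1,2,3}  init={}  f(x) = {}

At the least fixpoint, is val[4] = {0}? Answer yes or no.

Worklist (7 pops):
  #1 pop 0: in={0,1} → {0,2} (was {0}); enqueue []
  #2 pop 1: in={} → {0,1} (no change)
  #3 pop 2: in={} → {0,2} (was {}); enqueue [0,1]
  #4 pop 3: in={0,1,2} → {0,1,2} (was {}); enqueue []
  #5 pop 4: in={0,1,2} → {} (no change)
  #6 pop 0: in={0,1,2} → {0,2} (no change)
  #7 pop 1: in={0,1,2} → {0,1} (no change)

Fixpoint:
  val[0] = {0,2}
  val[1] = {0,1}
  val[2] = {0,2}
  val[3] = {0,1,2}
  val[4] = {}

no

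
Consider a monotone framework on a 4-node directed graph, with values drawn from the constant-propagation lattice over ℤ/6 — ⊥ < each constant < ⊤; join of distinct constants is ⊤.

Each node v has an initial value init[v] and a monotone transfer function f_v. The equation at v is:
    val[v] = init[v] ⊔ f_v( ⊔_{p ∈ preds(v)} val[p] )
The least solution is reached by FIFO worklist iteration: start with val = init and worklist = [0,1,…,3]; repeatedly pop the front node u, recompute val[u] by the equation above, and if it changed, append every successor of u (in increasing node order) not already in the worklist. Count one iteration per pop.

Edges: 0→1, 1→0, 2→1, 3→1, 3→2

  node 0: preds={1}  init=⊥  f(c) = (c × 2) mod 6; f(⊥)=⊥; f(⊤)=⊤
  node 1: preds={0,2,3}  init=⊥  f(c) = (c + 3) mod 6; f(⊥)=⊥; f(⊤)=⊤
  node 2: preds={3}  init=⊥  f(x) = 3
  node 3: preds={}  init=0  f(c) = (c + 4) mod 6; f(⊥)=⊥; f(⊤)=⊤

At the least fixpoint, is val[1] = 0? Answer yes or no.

Worklist (8 pops):
  #1 pop 0: in=⊥ → ⊥ (no change)
  #2 pop 1: in=0 → 3 (was ⊥); enqueue [0]
  #3 pop 2: in=0 → 3 (was ⊥); enqueue [1]
  #4 pop 3: in=⊥ → 0 (no change)
  #5 pop 0: in=3 → 0 (was ⊥); enqueue []
  #6 pop 1: in=⊤ → ⊤ (was 3); enqueue [0]
  #7 pop 0: in=⊤ → ⊤ (was 0); enqueue [1]
  #8 pop 1: in=⊤ → ⊤ (no change)

Fixpoint:
  val[0] = ⊤
  val[1] = ⊤
  val[2] = 3
  val[3] = 0

no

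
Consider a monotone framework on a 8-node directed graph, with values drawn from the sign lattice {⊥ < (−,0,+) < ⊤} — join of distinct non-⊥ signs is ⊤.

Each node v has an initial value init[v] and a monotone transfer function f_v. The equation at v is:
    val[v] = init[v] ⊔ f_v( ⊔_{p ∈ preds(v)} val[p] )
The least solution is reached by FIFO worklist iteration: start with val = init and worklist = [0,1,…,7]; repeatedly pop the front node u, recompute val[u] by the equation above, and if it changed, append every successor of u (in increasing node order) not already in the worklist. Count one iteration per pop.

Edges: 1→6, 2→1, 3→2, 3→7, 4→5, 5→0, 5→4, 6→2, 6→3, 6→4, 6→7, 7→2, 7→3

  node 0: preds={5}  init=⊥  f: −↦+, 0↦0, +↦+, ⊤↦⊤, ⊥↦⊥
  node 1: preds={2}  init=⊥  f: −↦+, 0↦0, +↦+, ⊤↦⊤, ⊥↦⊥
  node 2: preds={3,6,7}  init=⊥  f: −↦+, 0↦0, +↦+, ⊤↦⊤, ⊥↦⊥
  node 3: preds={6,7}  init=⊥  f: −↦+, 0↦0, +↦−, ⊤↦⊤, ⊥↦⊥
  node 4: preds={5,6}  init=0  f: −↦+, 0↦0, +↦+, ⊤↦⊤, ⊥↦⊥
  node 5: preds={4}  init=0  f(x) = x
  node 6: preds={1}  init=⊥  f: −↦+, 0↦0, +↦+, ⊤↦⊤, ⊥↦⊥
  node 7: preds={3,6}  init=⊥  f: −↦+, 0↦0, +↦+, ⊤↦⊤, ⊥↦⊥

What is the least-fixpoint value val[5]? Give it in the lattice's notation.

0

Worklist (8 pops):
  #1 pop 0: in=0 → 0 (was ⊥); enqueue []
  #2 pop 1: in=⊥ → ⊥ (no change)
  #3 pop 2: in=⊥ → ⊥ (no change)
  #4 pop 3: in=⊥ → ⊥ (no change)
  #5 pop 4: in=0 → 0 (no change)
  #6 pop 5: in=0 → 0 (no change)
  #7 pop 6: in=⊥ → ⊥ (no change)
  #8 pop 7: in=⊥ → ⊥ (no change)

Fixpoint:
  val[0] = 0
  val[1] = ⊥
  val[2] = ⊥
  val[3] = ⊥
  val[4] = 0
  val[5] = 0
  val[6] = ⊥
  val[7] = ⊥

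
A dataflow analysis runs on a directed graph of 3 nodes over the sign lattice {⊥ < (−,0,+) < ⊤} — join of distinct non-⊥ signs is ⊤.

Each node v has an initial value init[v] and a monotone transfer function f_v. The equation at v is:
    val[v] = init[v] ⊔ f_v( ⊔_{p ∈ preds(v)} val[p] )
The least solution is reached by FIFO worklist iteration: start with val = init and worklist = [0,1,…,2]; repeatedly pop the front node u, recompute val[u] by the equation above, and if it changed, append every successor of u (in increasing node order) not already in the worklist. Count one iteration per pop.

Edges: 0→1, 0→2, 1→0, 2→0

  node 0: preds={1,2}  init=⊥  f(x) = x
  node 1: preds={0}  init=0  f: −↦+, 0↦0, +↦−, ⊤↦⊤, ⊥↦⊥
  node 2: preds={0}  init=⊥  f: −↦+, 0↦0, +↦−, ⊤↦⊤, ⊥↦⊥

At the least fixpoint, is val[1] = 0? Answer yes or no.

yes

Iteration log — 4 steps:
  step 1. node 0  ⊔preds=0  new=0  old=⊥  +wl: 
  step 2. node 1  ⊔preds=0  new=0  stable
  step 3. node 2  ⊔preds=0  new=0  old=⊥  +wl: 0
  step 4. node 0  ⊔preds=0  new=0  stable

Least fixpoint reached:
  node 0: 0
  node 1: 0
  node 2: 0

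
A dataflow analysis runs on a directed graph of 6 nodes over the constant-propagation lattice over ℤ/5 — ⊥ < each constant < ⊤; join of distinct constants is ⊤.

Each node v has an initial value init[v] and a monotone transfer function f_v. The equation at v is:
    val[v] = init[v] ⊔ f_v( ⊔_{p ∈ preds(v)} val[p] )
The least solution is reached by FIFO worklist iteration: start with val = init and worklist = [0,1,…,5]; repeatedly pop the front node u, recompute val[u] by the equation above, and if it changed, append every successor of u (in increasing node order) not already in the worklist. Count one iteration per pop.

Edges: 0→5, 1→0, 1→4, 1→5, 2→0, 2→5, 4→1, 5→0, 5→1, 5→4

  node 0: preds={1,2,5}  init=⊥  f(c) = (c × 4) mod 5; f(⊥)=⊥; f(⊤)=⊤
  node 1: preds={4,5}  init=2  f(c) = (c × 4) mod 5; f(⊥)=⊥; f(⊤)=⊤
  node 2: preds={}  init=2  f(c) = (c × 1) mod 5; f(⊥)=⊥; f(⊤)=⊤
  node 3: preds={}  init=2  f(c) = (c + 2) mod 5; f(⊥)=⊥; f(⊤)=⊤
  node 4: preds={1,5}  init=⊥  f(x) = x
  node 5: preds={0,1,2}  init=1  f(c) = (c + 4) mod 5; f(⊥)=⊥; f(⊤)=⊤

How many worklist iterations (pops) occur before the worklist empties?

Iteration log — 9 steps:
  step 1. node 0  ⊔preds=⊤  new=⊤  old=⊥  +wl: 
  step 2. node 1  ⊔preds=1  new=⊤  old=2  +wl: 0
  step 3. node 2  ⊔preds=⊥  new=2  stable
  step 4. node 3  ⊔preds=⊥  new=2  stable
  step 5. node 4  ⊔preds=⊤  new=⊤  old=⊥  +wl: 1
  step 6. node 5  ⊔preds=⊤  new=⊤  old=1  +wl: 4
  step 7. node 0  ⊔preds=⊤  new=⊤  stable
  step 8. node 1  ⊔preds=⊤  new=⊤  stable
  step 9. node 4  ⊔preds=⊤  new=⊤  stable

Least fixpoint reached:
  node 0: ⊤
  node 1: ⊤
  node 2: 2
  node 3: 2
  node 4: ⊤
  node 5: ⊤

9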